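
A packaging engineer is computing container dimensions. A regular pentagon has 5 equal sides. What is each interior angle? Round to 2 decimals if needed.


Shape: regular pentagon (5 sides)
Formula: interior angle = (n - 2) * 180 / n
(n - 2) = 3
(n - 2) * 180 = 540
angle = 540 / 5
angle = 108
108 degrees


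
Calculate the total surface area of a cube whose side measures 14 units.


Shape: cube
Side s = 14 units
A cube has 6 square faces.
Formula: SA = 6 * s^2
s^2 = 196
SA = 6 * 196
SA = 1176
1176 units^2


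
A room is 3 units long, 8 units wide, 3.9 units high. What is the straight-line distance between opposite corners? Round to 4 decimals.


Shape: rectangular box (space diagonal)
l = 3 units, w = 8 units, h = 3.9 units
Visualize: the diagonal of the base, then a right triangle with that diagonal and the height.
Formula: d = sqrt(l^2 + w^2 + h^2)
l^2 + w^2 + h^2 = 9 + 64 + 15.21 = 88.21
d = sqrt(88.21)
d = 9.392
9.392 units


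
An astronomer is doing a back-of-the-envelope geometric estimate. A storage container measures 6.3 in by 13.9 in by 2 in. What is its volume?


Shape: rectangular prism
l = 6.3 in, w = 13.9 in, h = 2 in
Formula: V = l * w * h
V = 6.3 * 13.9 * 2
V = 87.57 * 2
V = 175.14
175.14 in^3


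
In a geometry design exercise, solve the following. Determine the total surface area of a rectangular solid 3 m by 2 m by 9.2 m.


Shape: rectangular prism
l = 3 m, w = 2 m, h = 9.2 m
Formula: SA = 2(lw + lh + wh)
lw = 6, lh = 27.6, wh = 18.4
lw + lh + wh = 52
SA = 2 * 52
SA = 104
104 m^2


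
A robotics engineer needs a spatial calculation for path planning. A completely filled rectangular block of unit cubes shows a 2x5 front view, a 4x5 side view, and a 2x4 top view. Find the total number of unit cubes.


Orthographic views of a solid rectangular block:
Front view 2 x 5 -> length = 2, height = 5
Side view 4 x 5 -> width = 4, height = 5 (consistent)
Top view 2 x 4 -> confirms length = 2, width = 4
The block is 2 x 4 x 5.
Total unit cubes = 2 * 4 * 5 = 40
40 unit cubes


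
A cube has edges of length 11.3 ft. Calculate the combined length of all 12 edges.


Shape: cube
Side s = 11.3 ft
A cube has 12 edges, all equal.
Formula: total edge length = 12 * s
Total = 12 * 11.3
Total = 135.6
135.6 ft


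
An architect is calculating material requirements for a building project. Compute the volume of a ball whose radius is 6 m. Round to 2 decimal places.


Shape: sphere
Radius r = 6 m
Formula: V = (4/3) * pi * r^3
r^3 = 216
(4/3) * 216 = 288
V = 288 * pi
V = 904.78
904.78 m^3


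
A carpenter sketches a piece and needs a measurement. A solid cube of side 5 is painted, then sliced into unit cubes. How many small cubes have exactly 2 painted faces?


Large cube: 5 x 5 x 5, cut into unit cubes.
n = 5, so n - 2 = 3
Cubes with 2 painted faces lie along the edges, excluding corners.
A cube has 12 edges; each contributes (n - 2) = 3 such cubes.
Count = 12 * 3 = 36
36 unit cubes


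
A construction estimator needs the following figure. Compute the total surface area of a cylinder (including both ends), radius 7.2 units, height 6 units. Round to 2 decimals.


Shape: closed cylinder
Radius r = 7.2 units, Height h = 6 units
Formula: SA = 2*pi*r^2 + 2*pi*r*h = 2*pi*r*(r + h)
r + h = 13.2
2 * r * (r + h) = 2 * 7.2 * 13.2 = 190.08
SA = 190.08 * pi
SA = 597.15
597.15 units^2


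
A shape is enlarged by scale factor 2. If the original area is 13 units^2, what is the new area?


Linear scale factor k = 2
Original area = 13 units^2
Rule: under a linear scaling by k, areas scale by k^2.
k^2 = 2^2 = 4
New area = 13 * 4
New area = 52
52 units^2


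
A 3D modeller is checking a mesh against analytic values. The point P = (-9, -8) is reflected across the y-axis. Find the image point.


Transformation: reflection
Original point: (-9, -8)
Rule for reflection over the y-axis: (x, y) -> (-x, y)
Apply: (-9, -8) -> (9, -8)
(9, -8)


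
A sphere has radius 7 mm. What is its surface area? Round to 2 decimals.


Shape: sphere
Radius r = 7 mm
Formula: SA = 4 * pi * r^2
r^2 = 49
SA = 4 * pi * 49
SA = 196 * pi
SA = 615.75
615.75 mm^2


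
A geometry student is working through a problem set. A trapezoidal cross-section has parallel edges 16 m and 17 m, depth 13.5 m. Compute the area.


Shape: trapezoid
Parallel sides a = 16 m, b = 17 m; Height h = 13.5 m
Formula: A = (a + b) * h / 2
a + b = 16 + 17 = 33
A = 33 * 13.5 / 2
A = 445.5 / 2
A = 222.75
222.75 m^2


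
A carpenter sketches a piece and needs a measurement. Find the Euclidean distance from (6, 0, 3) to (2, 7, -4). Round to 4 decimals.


3D distance between two points
P1 = (6, 0, 3), P2 = (2, 7, -4)
Formula: d = sqrt((x2-x1)^2 + (y2-y1)^2 + (z2-z1)^2)
dx = 2 - 6 = -4
dy = 7 - 0 = 7
dz = -4 - 3 = -7
dx^2 + dy^2 + dz^2 = 16 + 49 + 49 = 114
d = sqrt(114)
d = 10.6771
10.6771 units


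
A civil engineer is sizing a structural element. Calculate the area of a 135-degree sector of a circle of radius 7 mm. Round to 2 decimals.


Shape: circular sector
Radius r = 7 mm, Angle = 135 degrees
Formula: A = (angle/360) * pi * r^2
r^2 = 49
Fraction of circle = 135/360
A = (135/360) * pi * 49
A = 18.375 * pi
A = 57.73
57.73 mm^2


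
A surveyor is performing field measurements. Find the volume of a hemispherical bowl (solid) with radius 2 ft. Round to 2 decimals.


Shape: hemisphere (half of a sphere)
Radius r = 2 ft
Formula: V = (1/2) * (4/3) * pi * r^3 = (2/3) * pi * r^3
r^3 = 8
(2/3) * 8 = 5.333333
V = 5.333333 * pi
V = 16.76
16.76 ft^3


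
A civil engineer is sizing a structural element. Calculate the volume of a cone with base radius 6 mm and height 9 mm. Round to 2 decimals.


Shape: cone
Radius r = 6 mm, Height h = 9 mm
Formula: V = (1/3) * pi * r^2 * h
r^2 = 36
pi * r^2 * h = pi * 36 * 9 = 324 * pi
V = 324 * pi / 3
V = 339.29
339.29 mm^3


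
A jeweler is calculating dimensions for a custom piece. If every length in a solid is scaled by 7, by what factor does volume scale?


Linear scale factor k = 7
Rule: under a linear scaling by k, volumes scale by k^3.
k^3 = 7 * 7 * 7
k^3 = 49 * 7
k^3 = 343
Volume scales by a factor of 343.
343 (dimensionless)


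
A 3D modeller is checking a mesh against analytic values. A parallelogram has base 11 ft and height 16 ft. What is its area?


Shape: parallelogram
Base b = 11 ft, Height h = 16 ft
Formula: A = b * h
A = 11 * 16
A = 176
176 ft^2


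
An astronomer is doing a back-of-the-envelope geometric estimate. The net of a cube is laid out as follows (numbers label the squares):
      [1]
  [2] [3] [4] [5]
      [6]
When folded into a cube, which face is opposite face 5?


Net: cross layout. Take square 3 as the base (bottom).
Fold the four squares in the horizontal row up around 3: 2 -> left, 4 -> right, 5 wraps to the top.
Fold 1 and 6 up from 3: 1 -> back, 6 -> front.
Opposite pairs are therefore: (1, 6), (2, 4), (3, 5).
Face 5 is opposite face 3.
face 3


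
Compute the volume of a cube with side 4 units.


Shape: cube
Side s = 4 units
Formula: V = s^3
V = 4 * 4 * 4
V = 16 * 4
V = 64
64 units^3


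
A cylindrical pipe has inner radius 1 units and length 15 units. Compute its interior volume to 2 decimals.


Shape: cylinder
Radius r = 1 units, Height h = 15 units
Formula: V = pi * r^2 * h
r^2 = 1
V = pi * 1 * 15
V = 15 * pi
V = 47.12
47.12 units^3


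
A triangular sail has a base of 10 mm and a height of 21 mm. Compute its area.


Shape: triangle
Base b = 10 mm, Height h = 21 mm
Formula: A = (1/2) * b * h
A = 0.5 * 10 * 21
A = 0.5 * 210
A = 105
105 mm^2


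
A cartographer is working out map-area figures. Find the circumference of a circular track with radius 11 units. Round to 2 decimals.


Shape: circle
Radius r = 11 units
Formula: C = 2 * pi * r
C = 2 * pi * 11
C = 22 * pi
C = 69.12
69.12 units


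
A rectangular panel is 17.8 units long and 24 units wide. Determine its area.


Shape: rectangle
Length l = 17.8 units, Width w = 24 units
Formula: A = l * w
A = 17.8 * 24
A = 427.2
427.2 units^2


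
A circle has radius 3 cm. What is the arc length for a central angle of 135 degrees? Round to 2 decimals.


Shape: circular arc
Radius r = 3 cm, Angle = 135 degrees
Formula: L = (angle/360) * 2 * pi * r
2 * pi * r = 6 * pi
L = (135/360) * 6 * pi
L = 2.25 * pi
L = 7.07
7.07 cm


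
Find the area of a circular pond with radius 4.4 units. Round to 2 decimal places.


Shape: circle
Radius r = 4.4 units
Formula: A = pi * r^2
r^2 = 4.4^2 = 19.36
A = pi * 19.36
A = 60.82
60.82 units^2


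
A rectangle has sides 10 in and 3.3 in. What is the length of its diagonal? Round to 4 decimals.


Shape: rectangle (diagonal via Pythagoras)
Sides: 10 in and 3.3 in
Formula: d = sqrt(l^2 + w^2)
l^2 = 100, w^2 = 10.89
l^2 + w^2 = 110.89
d = sqrt(110.89)
d = 10.5304
10.5304 in


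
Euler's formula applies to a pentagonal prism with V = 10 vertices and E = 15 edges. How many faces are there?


Polyhedron: pentagonal prism
Euler's formula for convex polyhedra: V - E + F = 2
Given: V = 10 vertices and E = 15 edges
Solve for F:
F = 2 + E - V = 2 + 15 - 10 = 7
7 faces


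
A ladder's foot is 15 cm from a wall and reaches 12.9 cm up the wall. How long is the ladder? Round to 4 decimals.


Shape: right triangle
Legs a = 15 cm, b = 12.9 cm
Formula: c = sqrt(a^2 + b^2)
a^2 = 225, b^2 = 166.41
a^2 + b^2 = 391.41
c = sqrt(391.41)
c = 19.7841
19.7841 cm


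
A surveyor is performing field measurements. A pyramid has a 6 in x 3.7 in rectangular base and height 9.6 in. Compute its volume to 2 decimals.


Shape: rectangular pyramid
Base: 6 in x 3.7 in, Height h = 9.6 in
Formula: V = (1/3) * base_area * h
base_area = 6 * 3.7 = 22.2
base_area * h = 22.2 * 9.6 = 213.12
V = 213.12 / 3
V = 71.04
71.04 in^3


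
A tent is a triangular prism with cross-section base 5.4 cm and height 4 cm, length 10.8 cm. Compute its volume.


Shape: triangular prism
Triangle base = 5.4 cm, triangle height = 4 cm, prism length L = 10.8 cm
Formula: V = (1/2 * b * h_tri) * L
Cross-section area = 0.5 * 5.4 * 4 = 10.8
V = 10.8 * 10.8
V = 116.64
116.64 cm^3


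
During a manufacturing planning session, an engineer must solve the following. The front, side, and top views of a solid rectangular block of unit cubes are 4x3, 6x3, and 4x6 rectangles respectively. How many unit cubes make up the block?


Orthographic views of a solid rectangular block:
Front view 4 x 3 -> length = 4, height = 3
Side view 6 x 3 -> width = 6, height = 3 (consistent)
Top view 4 x 6 -> confirms length = 4, width = 6
The block is 4 x 6 x 3.
Total unit cubes = 4 * 6 * 3 = 72
72 unit cubes


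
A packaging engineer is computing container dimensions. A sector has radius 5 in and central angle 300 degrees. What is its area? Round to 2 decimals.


Shape: circular sector
Radius r = 5 in, Angle = 300 degrees
Formula: A = (angle/360) * pi * r^2
r^2 = 25
Fraction of circle = 300/360
A = (300/360) * pi * 25
A = 20.833333 * pi
A = 65.45
65.45 in^2


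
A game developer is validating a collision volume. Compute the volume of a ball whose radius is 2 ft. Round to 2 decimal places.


Shape: sphere
Radius r = 2 ft
Formula: V = (4/3) * pi * r^3
r^3 = 8
(4/3) * 8 = 10.666667
V = 10.666667 * pi
V = 33.51
33.51 ft^3


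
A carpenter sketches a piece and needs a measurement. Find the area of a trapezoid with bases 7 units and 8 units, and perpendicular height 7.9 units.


Shape: trapezoid
Parallel sides a = 7 units, b = 8 units; Height h = 7.9 units
Formula: A = (a + b) * h / 2
a + b = 7 + 8 = 15
A = 15 * 7.9 / 2
A = 118.5 / 2
A = 59.25
59.25 units^2


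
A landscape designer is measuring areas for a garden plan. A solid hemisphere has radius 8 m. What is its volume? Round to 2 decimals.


Shape: hemisphere (half of a sphere)
Radius r = 8 m
Formula: V = (1/2) * (4/3) * pi * r^3 = (2/3) * pi * r^3
r^3 = 512
(2/3) * 512 = 341.333333
V = 341.333333 * pi
V = 1072.33
1072.33 m^3


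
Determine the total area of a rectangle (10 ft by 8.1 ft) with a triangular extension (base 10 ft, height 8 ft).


Composite shape: rectangle + triangle
Rectangle area = 10 * 8.1 = 81
Triangle area = 0.5 * 10 * 8 = 40
Total = 81 + 40
Total = 121
121 ft^2


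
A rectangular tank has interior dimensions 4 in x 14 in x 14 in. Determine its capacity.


Shape: rectangular prism
l = 4 in, w = 14 in, h = 14 in
Formula: V = l * w * h
V = 4 * 14 * 14
V = 56 * 14
V = 784
784 in^3


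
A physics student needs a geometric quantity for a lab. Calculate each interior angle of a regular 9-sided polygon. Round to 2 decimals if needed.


Shape: regular nonagon (9 sides)
Formula: interior angle = (n - 2) * 180 / n
(n - 2) = 7
(n - 2) * 180 = 1260
angle = 1260 / 9
angle = 140
140 degrees


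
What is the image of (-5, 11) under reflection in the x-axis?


Transformation: reflection
Original point: (-5, 11)
Rule for reflection over the x-axis: (x, y) -> (x, -y)
Apply: (-5, 11) -> (-5, -11)
(-5, -11)


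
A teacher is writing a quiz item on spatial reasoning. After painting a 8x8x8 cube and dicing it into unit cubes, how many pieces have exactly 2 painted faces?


Large cube: 8 x 8 x 8, cut into unit cubes.
n = 8, so n - 2 = 6
Cubes with 2 painted faces lie along the edges, excluding corners.
A cube has 12 edges; each contributes (n - 2) = 6 such cubes.
Count = 12 * 6 = 72
72 unit cubes


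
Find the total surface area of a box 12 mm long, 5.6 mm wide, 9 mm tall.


Shape: rectangular prism
l = 12 mm, w = 5.6 mm, h = 9 mm
Formula: SA = 2(lw + lh + wh)
lw = 67.2, lh = 108, wh = 50.4
lw + lh + wh = 225.6
SA = 2 * 225.6
SA = 451.2
451.2 mm^2


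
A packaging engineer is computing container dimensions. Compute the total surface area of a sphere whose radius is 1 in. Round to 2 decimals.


Shape: sphere
Radius r = 1 in
Formula: SA = 4 * pi * r^2
r^2 = 1
SA = 4 * pi * 1
SA = 4 * pi
SA = 12.57
12.57 in^2


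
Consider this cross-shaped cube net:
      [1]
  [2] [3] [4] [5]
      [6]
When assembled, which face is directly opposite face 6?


Net: cross layout. Take square 3 as the base (bottom).
Fold the four squares in the horizontal row up around 3: 2 -> left, 4 -> right, 5 wraps to the top.
Fold 1 and 6 up from 3: 1 -> back, 6 -> front.
Opposite pairs are therefore: (1, 6), (2, 4), (3, 5).
Face 6 is opposite face 1.
face 1


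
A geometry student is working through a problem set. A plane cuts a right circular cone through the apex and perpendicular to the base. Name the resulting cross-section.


Solid: right circular cone
Cutting plane: through the apex and perpendicular to the base
Visualize the intersection of the plane with the solid's surface.
The boundary of the cut region is a isosceles triangle.
isosceles triangle


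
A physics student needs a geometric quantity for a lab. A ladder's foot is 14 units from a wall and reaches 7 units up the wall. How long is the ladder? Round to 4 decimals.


Shape: right triangle
Legs a = 14 units, b = 7 units
Formula: c = sqrt(a^2 + b^2)
a^2 = 196, b^2 = 49
a^2 + b^2 = 245
c = sqrt(245)
c = 15.6525
15.6525 units


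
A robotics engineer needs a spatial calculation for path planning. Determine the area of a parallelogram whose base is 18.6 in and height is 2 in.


Shape: parallelogram
Base b = 18.6 in, Height h = 2 in
Formula: A = b * h
A = 18.6 * 2
A = 37.2
37.2 in^2


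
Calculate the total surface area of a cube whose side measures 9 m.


Shape: cube
Side s = 9 m
A cube has 6 square faces.
Formula: SA = 6 * s^2
s^2 = 81
SA = 6 * 81
SA = 486
486 m^2


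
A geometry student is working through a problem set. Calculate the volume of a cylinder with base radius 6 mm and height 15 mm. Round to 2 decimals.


Shape: cylinder
Radius r = 6 mm, Height h = 15 mm
Formula: V = pi * r^2 * h
r^2 = 36
V = pi * 36 * 15
V = 540 * pi
V = 1696.46
1696.46 mm^3


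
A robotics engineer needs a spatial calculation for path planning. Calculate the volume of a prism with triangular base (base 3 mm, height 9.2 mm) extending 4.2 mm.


Shape: triangular prism
Triangle base = 3 mm, triangle height = 9.2 mm, prism length L = 4.2 mm
Formula: V = (1/2 * b * h_tri) * L
Cross-section area = 0.5 * 3 * 9.2 = 13.8
V = 13.8 * 4.2
V = 57.96
57.96 mm^3


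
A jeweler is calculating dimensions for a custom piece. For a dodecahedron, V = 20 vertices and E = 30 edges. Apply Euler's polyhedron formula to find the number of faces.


Polyhedron: dodecahedron
Euler's formula for convex polyhedra: V - E + F = 2
Given: V = 20 vertices and E = 30 edges
Solve for F:
F = 2 + E - V = 2 + 30 - 20 = 12
12 faces


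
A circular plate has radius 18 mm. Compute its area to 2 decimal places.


Shape: circle
Radius r = 18 mm
Formula: A = pi * r^2
r^2 = 18^2 = 324
A = pi * 324
A = 1017.88
1017.88 mm^2


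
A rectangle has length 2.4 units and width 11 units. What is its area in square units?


Shape: rectangle
Length l = 2.4 units, Width w = 11 units
Formula: A = l * w
A = 2.4 * 11
A = 26.4
26.4 units^2


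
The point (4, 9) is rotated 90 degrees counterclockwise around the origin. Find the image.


Transformation: rotation about the origin
Original point: (4, 9)
Rule for 90 deg counterclockwise: (x, y) -> (-y, x)
Apply: (4, 9) -> (-9, 4)
(-9, 4)


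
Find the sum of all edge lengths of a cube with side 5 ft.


Shape: cube
Side s = 5 ft
A cube has 12 edges, all equal.
Formula: total edge length = 12 * s
Total = 12 * 5
Total = 60
60 ft


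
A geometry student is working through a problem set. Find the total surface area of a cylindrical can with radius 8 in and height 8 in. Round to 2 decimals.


Shape: closed cylinder
Radius r = 8 in, Height h = 8 in
Formula: SA = 2*pi*r^2 + 2*pi*r*h = 2*pi*r*(r + h)
r + h = 16
2 * r * (r + h) = 2 * 8 * 16 = 256
SA = 256 * pi
SA = 804.25
804.25 in^2


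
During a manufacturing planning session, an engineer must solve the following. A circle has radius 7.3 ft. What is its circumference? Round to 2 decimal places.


Shape: circle
Radius r = 7.3 ft
Formula: C = 2 * pi * r
C = 2 * pi * 7.3
C = 14.6 * pi
C = 45.87
45.87 ft


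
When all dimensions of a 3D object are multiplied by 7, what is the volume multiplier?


Linear scale factor k = 7
Rule: under a linear scaling by k, volumes scale by k^3.
k^3 = 7 * 7 * 7
k^3 = 49 * 7
k^3 = 343
Volume scales by a factor of 343.
343 (dimensionless)


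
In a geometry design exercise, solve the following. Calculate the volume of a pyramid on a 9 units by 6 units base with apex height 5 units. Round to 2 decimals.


Shape: rectangular pyramid
Base: 9 units x 6 units, Height h = 5 units
Formula: V = (1/3) * base_area * h
base_area = 9 * 6 = 54
base_area * h = 54 * 5 = 270
V = 270 / 3
V = 90
90 units^3


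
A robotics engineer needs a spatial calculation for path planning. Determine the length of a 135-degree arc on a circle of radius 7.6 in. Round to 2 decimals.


Shape: circular arc
Radius r = 7.6 in, Angle = 135 degrees
Formula: L = (angle/360) * 2 * pi * r
2 * pi * r = 15.2 * pi
L = (135/360) * 15.2 * pi
L = 5.7 * pi
L = 17.91
17.91 in


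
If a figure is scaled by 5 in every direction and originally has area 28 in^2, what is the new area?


Linear scale factor k = 5
Original area = 28 in^2
Rule: under a linear scaling by k, areas scale by k^2.
k^2 = 5^2 = 25
New area = 28 * 25
New area = 700
700 in^2


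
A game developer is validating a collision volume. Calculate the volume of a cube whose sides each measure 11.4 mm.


Shape: cube
Side s = 11.4 mm
Formula: V = s^3
V = 11.4 * 11.4 * 11.4
V = 129.96 * 11.4
V = 1481.544
1481.544 mm^3


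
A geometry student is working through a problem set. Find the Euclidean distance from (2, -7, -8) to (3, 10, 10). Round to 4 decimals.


3D distance between two points
P1 = (2, -7, -8), P2 = (3, 10, 10)
Formula: d = sqrt((x2-x1)^2 + (y2-y1)^2 + (z2-z1)^2)
dx = 3 - 2 = 1
dy = 10 - -7 = 17
dz = 10 - -8 = 18
dx^2 + dy^2 + dz^2 = 1 + 289 + 324 = 614
d = sqrt(614)
d = 24.779
24.779 units


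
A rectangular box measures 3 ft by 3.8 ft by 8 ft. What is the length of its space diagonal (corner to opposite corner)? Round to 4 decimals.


Shape: rectangular box (space diagonal)
l = 3 ft, w = 3.8 ft, h = 8 ft
Visualize: the diagonal of the base, then a right triangle with that diagonal and the height.
Formula: d = sqrt(l^2 + w^2 + h^2)
l^2 + w^2 + h^2 = 9 + 14.44 + 64 = 87.44
d = sqrt(87.44)
d = 9.3509
9.3509 ft


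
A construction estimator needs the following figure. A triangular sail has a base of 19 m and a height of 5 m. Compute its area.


Shape: triangle
Base b = 19 m, Height h = 5 m
Formula: A = (1/2) * b * h
A = 0.5 * 19 * 5
A = 0.5 * 95
A = 47.5
47.5 m^2


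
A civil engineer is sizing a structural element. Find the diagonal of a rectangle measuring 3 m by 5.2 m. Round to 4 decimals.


Shape: rectangle (diagonal via Pythagoras)
Sides: 3 m and 5.2 m
Formula: d = sqrt(l^2 + w^2)
l^2 = 9, w^2 = 27.04
l^2 + w^2 = 36.04
d = sqrt(36.04)
d = 6.0033
6.0033 m


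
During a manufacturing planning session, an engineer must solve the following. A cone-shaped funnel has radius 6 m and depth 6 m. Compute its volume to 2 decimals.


Shape: cone
Radius r = 6 m, Height h = 6 m
Formula: V = (1/3) * pi * r^2 * h
r^2 = 36
pi * r^2 * h = pi * 36 * 6 = 216 * pi
V = 216 * pi / 3
V = 226.19
226.19 m^3


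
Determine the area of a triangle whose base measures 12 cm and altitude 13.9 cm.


Shape: triangle
Base b = 12 cm, Height h = 13.9 cm
Formula: A = (1/2) * b * h
A = 0.5 * 12 * 13.9
A = 0.5 * 166.8
A = 83.4
83.4 cm^2


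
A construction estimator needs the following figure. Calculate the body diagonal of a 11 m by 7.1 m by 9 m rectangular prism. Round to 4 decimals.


Shape: rectangular box (space diagonal)
l = 11 m, w = 7.1 m, h = 9 m
Visualize: the diagonal of the base, then a right triangle with that diagonal and the height.
Formula: d = sqrt(l^2 + w^2 + h^2)
l^2 + w^2 + h^2 = 121 + 50.41 + 81 = 252.41
d = sqrt(252.41)
d = 15.8874
15.8874 m


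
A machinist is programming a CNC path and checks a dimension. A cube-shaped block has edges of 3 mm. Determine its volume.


Shape: cube
Side s = 3 mm
Formula: V = s^3
V = 3 * 3 * 3
V = 9 * 3
V = 27
27 mm^3


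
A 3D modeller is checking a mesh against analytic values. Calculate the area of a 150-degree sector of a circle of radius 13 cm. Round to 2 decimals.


Shape: circular sector
Radius r = 13 cm, Angle = 150 degrees
Formula: A = (angle/360) * pi * r^2
r^2 = 169
Fraction of circle = 150/360
A = (150/360) * pi * 169
A = 70.416667 * pi
A = 221.22
221.22 cm^2


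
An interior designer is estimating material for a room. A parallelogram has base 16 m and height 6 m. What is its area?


Shape: parallelogram
Base b = 16 m, Height h = 6 m
Formula: A = b * h
A = 16 * 6
A = 96
96 m^2


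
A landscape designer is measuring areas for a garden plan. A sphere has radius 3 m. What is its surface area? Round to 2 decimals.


Shape: sphere
Radius r = 3 m
Formula: SA = 4 * pi * r^2
r^2 = 9
SA = 4 * pi * 9
SA = 36 * pi
SA = 113.1
113.1 m^2


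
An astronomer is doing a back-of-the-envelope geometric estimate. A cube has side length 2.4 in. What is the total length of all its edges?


Shape: cube
Side s = 2.4 in
A cube has 12 edges, all equal.
Formula: total edge length = 12 * s
Total = 12 * 2.4
Total = 28.8
28.8 in


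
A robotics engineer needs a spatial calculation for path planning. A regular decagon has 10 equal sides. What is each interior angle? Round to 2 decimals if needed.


Shape: regular decagon (10 sides)
Formula: interior angle = (n - 2) * 180 / n
(n - 2) = 8
(n - 2) * 180 = 1440
angle = 1440 / 10
angle = 144
144 degrees


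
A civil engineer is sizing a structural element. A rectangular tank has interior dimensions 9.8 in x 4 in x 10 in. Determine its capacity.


Shape: rectangular prism
l = 9.8 in, w = 4 in, h = 10 in
Formula: V = l * w * h
V = 9.8 * 4 * 10
V = 39.2 * 10
V = 392
392 in^3


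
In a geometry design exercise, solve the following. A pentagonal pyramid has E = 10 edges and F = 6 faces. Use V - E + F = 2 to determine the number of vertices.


Polyhedron: pentagonal pyramid
Euler's formula for convex polyhedra: V - E + F = 2
Given: E = 10 edges and F = 6 faces
Solve for V:
V = 2 + E - F = 2 + 10 - 6 = 6
6 vertices


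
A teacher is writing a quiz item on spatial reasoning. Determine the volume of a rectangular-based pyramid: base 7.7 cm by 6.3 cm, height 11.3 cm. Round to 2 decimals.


Shape: rectangular pyramid
Base: 7.7 cm x 6.3 cm, Height h = 11.3 cm
Formula: V = (1/3) * base_area * h
base_area = 7.7 * 6.3 = 48.51
base_area * h = 48.51 * 11.3 = 548.163
V = 548.163 / 3
V = 182.72
182.72 cm^3


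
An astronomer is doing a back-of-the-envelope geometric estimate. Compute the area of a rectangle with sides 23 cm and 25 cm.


Shape: rectangle
Length l = 23 cm, Width w = 25 cm
Formula: A = l * w
A = 23 * 25
A = 575
575 cm^2


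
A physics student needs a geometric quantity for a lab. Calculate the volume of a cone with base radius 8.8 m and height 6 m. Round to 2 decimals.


Shape: cone
Radius r = 8.8 m, Height h = 6 m
Formula: V = (1/3) * pi * r^2 * h
r^2 = 77.44
pi * r^2 * h = pi * 77.44 * 6 = 464.64 * pi
V = 464.64 * pi / 3
V = 486.57
486.57 m^3


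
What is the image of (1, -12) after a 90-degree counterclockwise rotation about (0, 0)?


Transformation: rotation about the origin
Original point: (1, -12)
Rule for 90 deg counterclockwise: (x, y) -> (-y, x)
Apply: (1, -12) -> (12, 1)
(12, 1)


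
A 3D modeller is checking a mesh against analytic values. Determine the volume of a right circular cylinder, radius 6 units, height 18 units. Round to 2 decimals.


Shape: cylinder
Radius r = 6 units, Height h = 18 units
Formula: V = pi * r^2 * h
r^2 = 36
V = pi * 36 * 18
V = 648 * pi
V = 2035.75
2035.75 units^3


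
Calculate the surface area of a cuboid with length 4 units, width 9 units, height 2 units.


Shape: rectangular prism
l = 4 units, w = 9 units, h = 2 units
Formula: SA = 2(lw + lh + wh)
lw = 36, lh = 8, wh = 18
lw + lh + wh = 62
SA = 2 * 62
SA = 124
124 units^2


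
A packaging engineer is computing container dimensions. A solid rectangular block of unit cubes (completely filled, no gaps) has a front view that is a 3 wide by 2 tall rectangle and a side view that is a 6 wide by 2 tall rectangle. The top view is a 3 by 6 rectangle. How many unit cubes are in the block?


Orthographic views of a solid rectangular block:
Front view 3 x 2 -> length = 3, height = 2
Side view 6 x 2 -> width = 6, height = 2 (consistent)
Top view 3 x 6 -> confirms length = 3, width = 6
The block is 3 x 6 x 2.
Total unit cubes = 3 * 6 * 2 = 36
36 unit cubes


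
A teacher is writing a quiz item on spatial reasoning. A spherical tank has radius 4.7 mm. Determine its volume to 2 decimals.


Shape: sphere
Radius r = 4.7 mm
Formula: V = (4/3) * pi * r^3
r^3 = 103.823
(4/3) * 103.823 = 138.430667
V = 138.430667 * pi
V = 434.89
434.89 mm^3


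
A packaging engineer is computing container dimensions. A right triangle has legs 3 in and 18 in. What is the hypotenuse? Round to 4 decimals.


Shape: right triangle
Legs a = 3 in, b = 18 in
Formula: c = sqrt(a^2 + b^2)
a^2 = 9, b^2 = 324
a^2 + b^2 = 333
c = sqrt(333)
c = 18.2483
18.2483 in


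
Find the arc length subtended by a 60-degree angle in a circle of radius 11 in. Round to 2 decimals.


Shape: circular arc
Radius r = 11 in, Angle = 60 degrees
Formula: L = (angle/360) * 2 * pi * r
2 * pi * r = 22 * pi
L = (60/360) * 22 * pi
L = 3.666667 * pi
L = 11.52
11.52 in


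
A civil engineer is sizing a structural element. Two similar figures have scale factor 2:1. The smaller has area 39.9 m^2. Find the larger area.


Linear scale factor k = 2
Original area = 39.9 m^2
Rule: under a linear scaling by k, areas scale by k^2.
k^2 = 2^2 = 4
New area = 39.9 * 4
New area = 159.6
159.6 m^2


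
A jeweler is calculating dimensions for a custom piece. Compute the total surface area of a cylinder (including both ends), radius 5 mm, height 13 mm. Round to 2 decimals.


Shape: closed cylinder
Radius r = 5 mm, Height h = 13 mm
Formula: SA = 2*pi*r^2 + 2*pi*r*h = 2*pi*r*(r + h)
r + h = 18
2 * r * (r + h) = 2 * 5 * 18 = 180
SA = 180 * pi
SA = 565.49
565.49 mm^2


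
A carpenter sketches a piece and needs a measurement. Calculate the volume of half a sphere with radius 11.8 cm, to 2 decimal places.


Shape: hemisphere (half of a sphere)
Radius r = 11.8 cm
Formula: V = (1/2) * (4/3) * pi * r^3 = (2/3) * pi * r^3
r^3 = 1643.032
(2/3) * 1643.032 = 1095.354667
V = 1095.354667 * pi
V = 3441.16
3441.16 cm^3


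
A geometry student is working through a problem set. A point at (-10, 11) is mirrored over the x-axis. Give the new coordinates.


Transformation: reflection
Original point: (-10, 11)
Rule for reflection over the x-axis: (x, y) -> (x, -y)
Apply: (-10, 11) -> (-10, -11)
(-10, -11)


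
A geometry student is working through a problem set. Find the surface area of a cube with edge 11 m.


Shape: cube
Side s = 11 m
A cube has 6 square faces.
Formula: SA = 6 * s^2
s^2 = 121
SA = 6 * 121
SA = 726
726 m^2


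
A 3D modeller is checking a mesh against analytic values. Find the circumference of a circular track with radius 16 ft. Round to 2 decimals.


Shape: circle
Radius r = 16 ft
Formula: C = 2 * pi * r
C = 2 * pi * 16
C = 32 * pi
C = 100.53
100.53 ft


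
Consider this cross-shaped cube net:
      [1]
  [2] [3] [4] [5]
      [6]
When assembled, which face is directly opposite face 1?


Net: cross layout. Take square 3 as the base (bottom).
Fold the four squares in the horizontal row up around 3: 2 -> left, 4 -> right, 5 wraps to the top.
Fold 1 and 6 up from 3: 1 -> back, 6 -> front.
Opposite pairs are therefore: (1, 6), (2, 4), (3, 5).
Face 1 is opposite face 6.
face 6


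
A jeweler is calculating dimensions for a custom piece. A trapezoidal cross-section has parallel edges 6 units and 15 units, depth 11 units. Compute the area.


Shape: trapezoid
Parallel sides a = 6 units, b = 15 units; Height h = 11 units
Formula: A = (a + b) * h / 2
a + b = 6 + 15 = 21
A = 21 * 11 / 2
A = 231 / 2
A = 115.5
115.5 units^2


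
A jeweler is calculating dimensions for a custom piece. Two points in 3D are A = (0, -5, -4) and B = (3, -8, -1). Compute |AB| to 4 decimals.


3D distance between two points
P1 = (0, -5, -4), P2 = (3, -8, -1)
Formula: d = sqrt((x2-x1)^2 + (y2-y1)^2 + (z2-z1)^2)
dx = 3 - 0 = 3
dy = -8 - -5 = -3
dz = -1 - -4 = 3
dx^2 + dy^2 + dz^2 = 9 + 9 + 9 = 27
d = sqrt(27)
d = 5.1962
5.1962 units


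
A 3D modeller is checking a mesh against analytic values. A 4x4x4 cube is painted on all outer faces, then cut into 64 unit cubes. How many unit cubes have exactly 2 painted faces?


Large cube: 4 x 4 x 4, cut into unit cubes.
n = 4, so n - 2 = 2
Cubes with 2 painted faces lie along the edges, excluding corners.
A cube has 12 edges; each contributes (n - 2) = 2 such cubes.
Count = 12 * 2 = 24
24 unit cubes


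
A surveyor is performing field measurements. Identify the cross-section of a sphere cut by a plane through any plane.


Solid: sphere
Cutting plane: through any plane
Visualize the intersection of the plane with the solid's surface.
The boundary of the cut region is a circle.
circle


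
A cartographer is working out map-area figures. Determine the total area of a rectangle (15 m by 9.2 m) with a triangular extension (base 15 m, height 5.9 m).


Composite shape: rectangle + triangle
Rectangle area = 15 * 9.2 = 138
Triangle area = 0.5 * 15 * 5.9 = 44.25
Total = 138 + 44.25
Total = 182.25
182.25 m^2


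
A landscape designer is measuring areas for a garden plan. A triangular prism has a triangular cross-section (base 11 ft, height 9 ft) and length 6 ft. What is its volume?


Shape: triangular prism
Triangle base = 11 ft, triangle height = 9 ft, prism length L = 6 ft
Formula: V = (1/2 * b * h_tri) * L
Cross-section area = 0.5 * 11 * 9 = 49.5
V = 49.5 * 6
V = 297
297 ft^3


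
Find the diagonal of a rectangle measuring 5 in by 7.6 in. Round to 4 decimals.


Shape: rectangle (diagonal via Pythagoras)
Sides: 5 in and 7.6 in
Formula: d = sqrt(l^2 + w^2)
l^2 = 25, w^2 = 57.76
l^2 + w^2 = 82.76
d = sqrt(82.76)
d = 9.0973
9.0973 in


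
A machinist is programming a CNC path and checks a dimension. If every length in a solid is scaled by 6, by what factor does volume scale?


Linear scale factor k = 6
Rule: under a linear scaling by k, volumes scale by k^3.
k^3 = 6 * 6 * 6
k^3 = 36 * 6
k^3 = 216
Volume scales by a factor of 216.
216 (dimensionless)


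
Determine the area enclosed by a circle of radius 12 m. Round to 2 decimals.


Shape: circle
Radius r = 12 m
Formula: A = pi * r^2
r^2 = 12^2 = 144
A = pi * 144
A = 452.39
452.39 m^2


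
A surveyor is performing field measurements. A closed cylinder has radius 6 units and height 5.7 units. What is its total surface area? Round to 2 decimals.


Shape: closed cylinder
Radius r = 6 units, Height h = 5.7 units
Formula: SA = 2*pi*r^2 + 2*pi*r*h = 2*pi*r*(r + h)
r + h = 11.7
2 * r * (r + h) = 2 * 6 * 11.7 = 140.4
SA = 140.4 * pi
SA = 441.08
441.08 units^2


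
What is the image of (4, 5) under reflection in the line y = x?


Transformation: reflection
Original point: (4, 5)
Rule for reflection over y = x: (x, y) -> (y, x)
Apply: (4, 5) -> (5, 4)
(5, 4)


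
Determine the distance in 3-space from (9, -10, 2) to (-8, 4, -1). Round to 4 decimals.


3D distance between two points
P1 = (9, -10, 2), P2 = (-8, 4, -1)
Formula: d = sqrt((x2-x1)^2 + (y2-y1)^2 + (z2-z1)^2)
dx = -8 - 9 = -17
dy = 4 - -10 = 14
dz = -1 - 2 = -3
dx^2 + dy^2 + dz^2 = 289 + 196 + 9 = 494
d = sqrt(494)
d = 22.2261
22.2261 units


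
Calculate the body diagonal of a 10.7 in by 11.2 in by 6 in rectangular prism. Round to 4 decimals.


Shape: rectangular box (space diagonal)
l = 10.7 in, w = 11.2 in, h = 6 in
Visualize: the diagonal of the base, then a right triangle with that diagonal and the height.
Formula: d = sqrt(l^2 + w^2 + h^2)
l^2 + w^2 + h^2 = 114.49 + 125.44 + 36 = 275.93
d = sqrt(275.93)
d = 16.6111
16.6111 in


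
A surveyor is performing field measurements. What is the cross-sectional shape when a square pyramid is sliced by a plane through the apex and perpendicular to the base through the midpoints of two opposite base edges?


Solid: square pyramid
Cutting plane: through the apex and perpendicular to the base through the midpoints of two opposite base edges
Visualize the intersection of the plane with the solid's surface.
The boundary of the cut region is a isosceles triangle.
isosceles triangle


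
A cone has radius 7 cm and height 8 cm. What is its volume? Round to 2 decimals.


Shape: cone
Radius r = 7 cm, Height h = 8 cm
Formula: V = (1/3) * pi * r^2 * h
r^2 = 49
pi * r^2 * h = pi * 49 * 8 = 392 * pi
V = 392 * pi / 3
V = 410.5
410.5 cm^3


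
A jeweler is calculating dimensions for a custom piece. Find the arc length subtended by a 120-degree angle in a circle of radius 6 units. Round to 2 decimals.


Shape: circular arc
Radius r = 6 units, Angle = 120 degrees
Formula: L = (angle/360) * 2 * pi * r
2 * pi * r = 12 * pi
L = (120/360) * 12 * pi
L = 4 * pi
L = 12.57
12.57 units


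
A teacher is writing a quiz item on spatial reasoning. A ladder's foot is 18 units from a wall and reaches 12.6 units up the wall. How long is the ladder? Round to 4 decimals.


Shape: right triangle
Legs a = 18 units, b = 12.6 units
Formula: c = sqrt(a^2 + b^2)
a^2 = 324, b^2 = 158.76
a^2 + b^2 = 482.76
c = sqrt(482.76)
c = 21.9718
21.9718 units


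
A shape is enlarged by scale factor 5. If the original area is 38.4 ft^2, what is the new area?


Linear scale factor k = 5
Original area = 38.4 ft^2
Rule: under a linear scaling by k, areas scale by k^2.
k^2 = 5^2 = 25
New area = 38.4 * 25
New area = 960
960 ft^2


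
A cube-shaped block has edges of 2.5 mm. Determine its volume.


Shape: cube
Side s = 2.5 mm
Formula: V = s^3
V = 2.5 * 2.5 * 2.5
V = 6.25 * 2.5
V = 15.625
15.625 mm^3


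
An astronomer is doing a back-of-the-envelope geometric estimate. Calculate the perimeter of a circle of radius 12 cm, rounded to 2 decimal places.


Shape: circle
Radius r = 12 cm
Formula: C = 2 * pi * r
C = 2 * pi * 12
C = 24 * pi
C = 75.4
75.4 cm


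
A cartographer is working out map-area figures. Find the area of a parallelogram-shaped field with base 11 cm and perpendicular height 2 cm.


Shape: parallelogram
Base b = 11 cm, Height h = 2 cm
Formula: A = b * h
A = 11 * 2
A = 22
22 cm^2


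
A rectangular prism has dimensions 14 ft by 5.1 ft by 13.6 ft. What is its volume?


Shape: rectangular prism
l = 14 ft, w = 5.1 ft, h = 13.6 ft
Formula: V = l * w * h
V = 14 * 5.1 * 13.6
V = 71.4 * 13.6
V = 971.04
971.04 ft^3


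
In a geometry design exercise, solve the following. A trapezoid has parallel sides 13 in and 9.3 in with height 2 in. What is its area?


Shape: trapezoid
Parallel sides a = 13 in, b = 9.3 in; Height h = 2 in
Formula: A = (a + b) * h / 2
a + b = 13 + 9.3 = 22.3
A = 22.3 * 2 / 2
A = 44.6 / 2
A = 22.3
22.3 in^2


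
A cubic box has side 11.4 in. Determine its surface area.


Shape: cube
Side s = 11.4 in
A cube has 6 square faces.
Formula: SA = 6 * s^2
s^2 = 129.96
SA = 6 * 129.96
SA = 779.76
779.76 in^2


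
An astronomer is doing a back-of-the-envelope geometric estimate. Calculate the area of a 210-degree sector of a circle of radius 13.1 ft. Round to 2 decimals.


Shape: circular sector
Radius r = 13.1 ft, Angle = 210 degrees
Formula: A = (angle/360) * pi * r^2
r^2 = 171.61
Fraction of circle = 210/360
A = (210/360) * pi * 171.61
A = 100.105833 * pi
A = 314.49
314.49 ft^2


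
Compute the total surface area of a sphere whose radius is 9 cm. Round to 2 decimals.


Shape: sphere
Radius r = 9 cm
Formula: SA = 4 * pi * r^2
r^2 = 81
SA = 4 * pi * 81
SA = 324 * pi
SA = 1017.88
1017.88 cm^2


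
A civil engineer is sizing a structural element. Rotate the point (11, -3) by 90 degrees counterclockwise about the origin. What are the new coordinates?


Transformation: rotation about the origin
Original point: (11, -3)
Rule for 90 deg counterclockwise: (x, y) -> (-y, x)
Apply: (11, -3) -> (3, 11)
(3, 11)


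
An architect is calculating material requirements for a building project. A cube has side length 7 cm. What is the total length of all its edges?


Shape: cube
Side s = 7 cm
A cube has 12 edges, all equal.
Formula: total edge length = 12 * s
Total = 12 * 7
Total = 84
84 cm


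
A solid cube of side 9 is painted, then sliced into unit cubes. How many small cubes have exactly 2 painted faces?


Large cube: 9 x 9 x 9, cut into unit cubes.
n = 9, so n - 2 = 7
Cubes with 2 painted faces lie along the edges, excluding corners.
A cube has 12 edges; each contributes (n - 2) = 7 such cubes.
Count = 12 * 7 = 84
84 unit cubes


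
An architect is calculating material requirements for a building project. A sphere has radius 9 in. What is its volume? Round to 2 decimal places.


Shape: sphere
Radius r = 9 in
Formula: V = (4/3) * pi * r^3
r^3 = 729
(4/3) * 729 = 972
V = 972 * pi
V = 3053.63
3053.63 in^3


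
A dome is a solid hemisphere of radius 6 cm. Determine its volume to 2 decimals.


Shape: hemisphere (half of a sphere)
Radius r = 6 cm
Formula: V = (1/2) * (4/3) * pi * r^3 = (2/3) * pi * r^3
r^3 = 216
(2/3) * 216 = 144
V = 144 * pi
V = 452.39
452.39 cm^3


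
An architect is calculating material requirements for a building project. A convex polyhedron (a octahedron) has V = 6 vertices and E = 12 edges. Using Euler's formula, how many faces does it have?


Polyhedron: octahedron
Euler's formula for convex polyhedra: V - E + F = 2
Given: V = 6 vertices and E = 12 edges
Solve for F:
F = 2 + E - V = 2 + 12 - 6 = 8
8 faces


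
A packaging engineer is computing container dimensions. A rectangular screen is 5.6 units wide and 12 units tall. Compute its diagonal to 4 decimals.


Shape: rectangle (diagonal via Pythagoras)
Sides: 5.6 units and 12 units
Formula: d = sqrt(l^2 + w^2)
l^2 = 31.36, w^2 = 144
l^2 + w^2 = 175.36
d = sqrt(175.36)
d = 13.2424
13.2424 units
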